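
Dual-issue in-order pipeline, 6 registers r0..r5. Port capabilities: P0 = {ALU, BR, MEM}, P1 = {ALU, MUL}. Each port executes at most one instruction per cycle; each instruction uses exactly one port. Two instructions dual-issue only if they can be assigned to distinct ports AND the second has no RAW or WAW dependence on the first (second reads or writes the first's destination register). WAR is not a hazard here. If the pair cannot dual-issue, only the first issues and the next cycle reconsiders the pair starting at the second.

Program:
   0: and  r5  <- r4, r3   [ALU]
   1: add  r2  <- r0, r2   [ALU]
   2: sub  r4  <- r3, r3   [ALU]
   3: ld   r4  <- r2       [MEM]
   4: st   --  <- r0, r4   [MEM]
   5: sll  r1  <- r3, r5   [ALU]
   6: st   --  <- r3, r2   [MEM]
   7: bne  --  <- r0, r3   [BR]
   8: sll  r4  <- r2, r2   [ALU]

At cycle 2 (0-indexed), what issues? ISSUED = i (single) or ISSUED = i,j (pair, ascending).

ISSUED = 3

#0 head=0: and.ALU+add.ALU i0/i1 pair
#1 head=2: sub.ALU i2 WAW r4
#2 head=3: ld.MEM i3 no-port MEM/MEM
#3 head=4: st.MEM+sll.ALU i4/i5 pair
#4 head=6: st.MEM i6 no-port MEM/BR
#5 head=7: bne.BR+sll.ALU i7/i8 pair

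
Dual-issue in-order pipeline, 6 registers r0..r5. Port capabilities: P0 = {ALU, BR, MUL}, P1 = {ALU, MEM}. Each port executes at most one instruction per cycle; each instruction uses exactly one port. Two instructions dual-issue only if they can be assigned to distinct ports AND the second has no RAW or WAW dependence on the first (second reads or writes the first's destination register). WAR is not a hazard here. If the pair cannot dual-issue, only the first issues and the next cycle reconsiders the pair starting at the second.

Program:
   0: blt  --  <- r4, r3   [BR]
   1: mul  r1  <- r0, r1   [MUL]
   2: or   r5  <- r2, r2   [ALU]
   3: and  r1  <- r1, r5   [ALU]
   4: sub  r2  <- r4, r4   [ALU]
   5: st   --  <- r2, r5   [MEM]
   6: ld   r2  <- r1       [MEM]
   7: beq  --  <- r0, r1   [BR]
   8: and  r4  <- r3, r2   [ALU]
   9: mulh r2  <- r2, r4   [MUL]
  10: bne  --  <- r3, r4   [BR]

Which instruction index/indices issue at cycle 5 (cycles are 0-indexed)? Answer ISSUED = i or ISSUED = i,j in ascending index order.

#0 head=0: blt.BR i0 no-port BR/MUL
#1 head=1: mul.MUL or.ALU i1+i2 pair
#2 head=3: and.ALU sub.ALU i3+i4 pair
#3 head=5: st.MEM i5 no-port MEM/MEM
#4 head=6: ld.MEM beq.BR i6+i7 pair
#5 head=8: and.ALU i8 RAW r4
#6 head=9: mulh.MUL i9 no-port MUL/BR
#7 head=10: bne.BR i10 tail

ISSUED = 8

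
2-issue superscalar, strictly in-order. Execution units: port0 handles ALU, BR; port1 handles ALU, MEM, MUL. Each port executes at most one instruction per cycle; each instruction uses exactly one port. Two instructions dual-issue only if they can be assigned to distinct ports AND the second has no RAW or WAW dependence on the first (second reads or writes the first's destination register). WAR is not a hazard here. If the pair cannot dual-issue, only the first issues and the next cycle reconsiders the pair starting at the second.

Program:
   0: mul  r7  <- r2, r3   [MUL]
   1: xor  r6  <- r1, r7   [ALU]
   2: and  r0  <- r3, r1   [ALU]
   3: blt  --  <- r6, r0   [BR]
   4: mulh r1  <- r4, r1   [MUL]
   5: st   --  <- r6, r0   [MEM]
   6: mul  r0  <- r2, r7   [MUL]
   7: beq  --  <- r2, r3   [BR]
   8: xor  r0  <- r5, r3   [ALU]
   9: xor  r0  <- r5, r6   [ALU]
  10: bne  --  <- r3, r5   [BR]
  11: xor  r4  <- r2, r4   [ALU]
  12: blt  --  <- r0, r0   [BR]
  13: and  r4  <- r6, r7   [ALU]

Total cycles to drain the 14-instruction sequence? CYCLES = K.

CYCLES = 9

  cy0 -> i0 (mul.MUL) RAW r7
  cy1 -> i1+i2 (xor.ALU and.ALU) 2-wide
  cy2 -> i3+i4 (blt.BR mulh.MUL) 2-wide
  cy3 -> i5 (st.MEM) no-port MEM/MUL
  cy4 -> i6+i7 (mul.MUL beq.BR) 2-wide
  cy5 -> i8 (xor.ALU) WAW r0
  cy6 -> i9+i10 (xor.ALU bne.BR) 2-wide
  cy7 -> i11+i12 (xor.ALU blt.BR) 2-wide
  cy8 -> i13 (and.ALU) tail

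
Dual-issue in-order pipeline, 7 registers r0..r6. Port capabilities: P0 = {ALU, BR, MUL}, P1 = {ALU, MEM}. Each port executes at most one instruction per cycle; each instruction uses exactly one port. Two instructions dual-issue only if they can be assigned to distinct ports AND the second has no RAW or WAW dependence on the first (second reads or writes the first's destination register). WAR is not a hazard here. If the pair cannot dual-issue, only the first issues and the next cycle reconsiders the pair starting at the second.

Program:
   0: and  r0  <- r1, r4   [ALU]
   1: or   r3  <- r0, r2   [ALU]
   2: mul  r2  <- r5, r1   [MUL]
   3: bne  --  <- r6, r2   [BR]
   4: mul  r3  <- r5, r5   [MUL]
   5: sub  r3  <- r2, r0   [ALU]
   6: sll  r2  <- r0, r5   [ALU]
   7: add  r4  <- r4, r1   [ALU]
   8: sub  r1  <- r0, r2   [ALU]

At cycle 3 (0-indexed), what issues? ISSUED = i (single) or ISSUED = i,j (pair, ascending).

ISSUED = 4

t=0 i0:and ; RAW r0
t=1 i1,i2:or;mul ; 2-wide
t=2 i3:bne ; no-port BR/MUL
t=3 i4:mul ; WAW r3
t=4 i5,i6:sub;sll ; 2-wide
t=5 i7,i8:add;sub ; 2-wide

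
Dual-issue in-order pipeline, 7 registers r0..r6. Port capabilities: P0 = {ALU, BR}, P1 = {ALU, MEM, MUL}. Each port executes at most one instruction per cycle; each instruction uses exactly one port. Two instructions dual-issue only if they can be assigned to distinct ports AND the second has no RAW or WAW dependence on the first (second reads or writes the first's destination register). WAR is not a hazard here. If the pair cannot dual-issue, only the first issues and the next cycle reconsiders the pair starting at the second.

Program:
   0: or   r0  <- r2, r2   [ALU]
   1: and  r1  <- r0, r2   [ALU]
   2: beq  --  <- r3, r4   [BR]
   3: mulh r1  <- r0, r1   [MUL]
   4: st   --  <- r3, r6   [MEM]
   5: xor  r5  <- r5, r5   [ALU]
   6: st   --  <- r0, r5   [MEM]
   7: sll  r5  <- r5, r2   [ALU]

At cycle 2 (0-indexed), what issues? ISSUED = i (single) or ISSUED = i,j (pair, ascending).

ISSUED = 3

c0: i0 or  RAW r0
c1: i1,i2 and;beq  pair
c2: i3 mulh  no-port MUL/MEM
c3: i4,i5 st;xor  pair
c4: i6,i7 st;sll  pair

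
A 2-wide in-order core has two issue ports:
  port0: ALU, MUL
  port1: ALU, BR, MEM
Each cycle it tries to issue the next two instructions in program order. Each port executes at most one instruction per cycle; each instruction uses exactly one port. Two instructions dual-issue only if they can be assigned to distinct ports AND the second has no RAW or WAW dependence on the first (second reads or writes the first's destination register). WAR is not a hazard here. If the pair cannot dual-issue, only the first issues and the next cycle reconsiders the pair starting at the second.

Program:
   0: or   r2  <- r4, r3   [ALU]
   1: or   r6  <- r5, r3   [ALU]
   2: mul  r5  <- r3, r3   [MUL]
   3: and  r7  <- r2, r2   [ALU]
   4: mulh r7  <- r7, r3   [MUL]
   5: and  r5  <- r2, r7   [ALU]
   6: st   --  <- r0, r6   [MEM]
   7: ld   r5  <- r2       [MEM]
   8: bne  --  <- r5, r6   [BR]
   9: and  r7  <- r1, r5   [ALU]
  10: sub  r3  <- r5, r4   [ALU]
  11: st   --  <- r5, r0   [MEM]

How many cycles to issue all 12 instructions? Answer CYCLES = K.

#0 head=0: or or i0&i1 2-wide
#1 head=2: mul and i2&i3 2-wide
#2 head=4: mulh i4 RAW r7
#3 head=5: and st i5&i6 2-wide
#4 head=7: ld i7 no-port MEM/BR
#5 head=8: bne and i8&i9 2-wide
#6 head=10: sub st i10&i11 2-wide

CYCLES = 7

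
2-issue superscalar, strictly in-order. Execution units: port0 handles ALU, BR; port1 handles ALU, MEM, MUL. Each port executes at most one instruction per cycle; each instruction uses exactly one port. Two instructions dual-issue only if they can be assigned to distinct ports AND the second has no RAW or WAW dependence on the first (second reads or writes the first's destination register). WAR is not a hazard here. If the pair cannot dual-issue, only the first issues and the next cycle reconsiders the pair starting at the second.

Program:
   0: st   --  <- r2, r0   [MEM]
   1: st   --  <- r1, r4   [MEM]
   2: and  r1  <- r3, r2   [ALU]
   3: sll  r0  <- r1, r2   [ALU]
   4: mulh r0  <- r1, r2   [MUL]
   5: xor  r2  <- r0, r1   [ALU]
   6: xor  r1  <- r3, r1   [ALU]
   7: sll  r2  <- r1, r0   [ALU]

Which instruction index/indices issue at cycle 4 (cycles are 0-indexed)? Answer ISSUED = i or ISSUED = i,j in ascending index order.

ISSUED = 5,6

  cy0 -> i0 (st) no-port MEM/MEM
  cy1 -> i1+i2 (st and) pair
  cy2 -> i3 (sll) WAW r0
  cy3 -> i4 (mulh) RAW r0
  cy4 -> i5+i6 (xor xor) pair
  cy5 -> i7 (sll) tail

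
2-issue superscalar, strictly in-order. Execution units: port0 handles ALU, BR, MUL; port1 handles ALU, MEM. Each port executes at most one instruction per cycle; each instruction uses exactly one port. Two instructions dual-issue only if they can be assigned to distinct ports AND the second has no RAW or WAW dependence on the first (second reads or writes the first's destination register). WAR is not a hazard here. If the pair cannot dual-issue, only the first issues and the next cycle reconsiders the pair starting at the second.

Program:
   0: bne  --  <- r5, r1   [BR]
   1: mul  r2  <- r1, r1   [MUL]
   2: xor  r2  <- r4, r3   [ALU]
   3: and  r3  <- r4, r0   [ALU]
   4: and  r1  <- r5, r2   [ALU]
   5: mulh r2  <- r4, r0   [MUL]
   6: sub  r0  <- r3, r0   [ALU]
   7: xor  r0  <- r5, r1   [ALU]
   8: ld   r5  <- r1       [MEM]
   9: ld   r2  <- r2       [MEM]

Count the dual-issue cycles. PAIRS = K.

PAIRS = 3

t=0 i0:bne.BR ; no-port BR/MUL
t=1 i1:mul.MUL ; WAW r2
t=2 i2&i3:xor.ALU/and.ALU ; dual
t=3 i4&i5:and.ALU/mulh.MUL ; dual
t=4 i6:sub.ALU ; WAW r0
t=5 i7&i8:xor.ALU/ld.MEM ; dual
t=6 i9:ld.MEM ; tail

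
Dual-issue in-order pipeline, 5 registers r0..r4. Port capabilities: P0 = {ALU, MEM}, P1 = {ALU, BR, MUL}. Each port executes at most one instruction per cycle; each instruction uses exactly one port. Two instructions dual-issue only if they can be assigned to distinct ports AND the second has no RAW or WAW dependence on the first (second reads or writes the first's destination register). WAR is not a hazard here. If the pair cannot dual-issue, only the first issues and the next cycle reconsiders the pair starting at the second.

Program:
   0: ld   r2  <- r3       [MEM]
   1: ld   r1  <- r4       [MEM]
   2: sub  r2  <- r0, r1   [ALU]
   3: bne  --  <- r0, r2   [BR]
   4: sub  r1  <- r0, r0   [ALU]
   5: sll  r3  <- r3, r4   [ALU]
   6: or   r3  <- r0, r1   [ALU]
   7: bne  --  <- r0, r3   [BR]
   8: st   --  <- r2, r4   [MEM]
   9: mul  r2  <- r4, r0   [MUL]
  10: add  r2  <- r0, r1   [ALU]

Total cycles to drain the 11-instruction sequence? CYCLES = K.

CYCLES = 9

#0 head=0: ld.MEM i0 no-port MEM/MEM
#1 head=1: ld.MEM i1 RAW r1
#2 head=2: sub.ALU i2 RAW r2
#3 head=3: bne.BR sub.ALU i3+i4 2-wide
#4 head=5: sll.ALU i5 WAW r3
#5 head=6: or.ALU i6 RAW r3
#6 head=7: bne.BR st.MEM i7+i8 2-wide
#7 head=9: mul.MUL i9 WAW r2
#8 head=10: add.ALU i10 tail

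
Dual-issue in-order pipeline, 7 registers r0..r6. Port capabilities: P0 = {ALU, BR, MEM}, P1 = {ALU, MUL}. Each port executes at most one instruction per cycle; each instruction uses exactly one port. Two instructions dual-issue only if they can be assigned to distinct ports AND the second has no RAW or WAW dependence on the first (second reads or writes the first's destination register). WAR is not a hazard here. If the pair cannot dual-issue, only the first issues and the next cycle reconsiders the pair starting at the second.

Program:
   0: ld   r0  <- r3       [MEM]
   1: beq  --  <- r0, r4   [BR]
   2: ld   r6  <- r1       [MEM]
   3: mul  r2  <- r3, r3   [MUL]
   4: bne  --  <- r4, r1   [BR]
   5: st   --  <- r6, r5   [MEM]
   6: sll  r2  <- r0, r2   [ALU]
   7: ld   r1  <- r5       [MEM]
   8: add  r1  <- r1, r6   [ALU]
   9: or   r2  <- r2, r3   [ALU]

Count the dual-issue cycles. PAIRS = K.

0. ld @i0  | no-port MEM/BR
1. beq @i1  | no-port BR/MEM
2. ld;mul @i2/i3  | dual
3. bne @i4  | no-port BR/MEM
4. st;sll @i5/i6  | dual
5. ld @i7  | RAW+WAW r1
6. add;or @i8/i9  | dual

PAIRS = 3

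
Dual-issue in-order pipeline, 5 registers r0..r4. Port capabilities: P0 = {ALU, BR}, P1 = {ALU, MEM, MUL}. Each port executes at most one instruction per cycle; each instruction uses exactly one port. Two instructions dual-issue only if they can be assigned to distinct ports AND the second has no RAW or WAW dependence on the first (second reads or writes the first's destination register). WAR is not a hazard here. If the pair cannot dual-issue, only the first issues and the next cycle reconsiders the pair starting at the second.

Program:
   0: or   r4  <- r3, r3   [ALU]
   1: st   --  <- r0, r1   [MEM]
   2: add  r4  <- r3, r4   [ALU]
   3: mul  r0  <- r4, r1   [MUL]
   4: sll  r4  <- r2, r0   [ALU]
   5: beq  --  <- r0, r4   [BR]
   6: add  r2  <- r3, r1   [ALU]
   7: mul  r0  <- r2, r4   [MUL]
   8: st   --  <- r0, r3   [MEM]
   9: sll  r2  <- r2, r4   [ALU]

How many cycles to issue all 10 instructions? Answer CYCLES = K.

CYCLES = 7

#0 head=0: or;st i0+i1 pair
#1 head=2: add i2 RAW r4
#2 head=3: mul i3 RAW r0
#3 head=4: sll i4 RAW r4
#4 head=5: beq;add i5+i6 pair
#5 head=7: mul i7 no-port MUL/MEM
#6 head=8: st;sll i8+i9 pair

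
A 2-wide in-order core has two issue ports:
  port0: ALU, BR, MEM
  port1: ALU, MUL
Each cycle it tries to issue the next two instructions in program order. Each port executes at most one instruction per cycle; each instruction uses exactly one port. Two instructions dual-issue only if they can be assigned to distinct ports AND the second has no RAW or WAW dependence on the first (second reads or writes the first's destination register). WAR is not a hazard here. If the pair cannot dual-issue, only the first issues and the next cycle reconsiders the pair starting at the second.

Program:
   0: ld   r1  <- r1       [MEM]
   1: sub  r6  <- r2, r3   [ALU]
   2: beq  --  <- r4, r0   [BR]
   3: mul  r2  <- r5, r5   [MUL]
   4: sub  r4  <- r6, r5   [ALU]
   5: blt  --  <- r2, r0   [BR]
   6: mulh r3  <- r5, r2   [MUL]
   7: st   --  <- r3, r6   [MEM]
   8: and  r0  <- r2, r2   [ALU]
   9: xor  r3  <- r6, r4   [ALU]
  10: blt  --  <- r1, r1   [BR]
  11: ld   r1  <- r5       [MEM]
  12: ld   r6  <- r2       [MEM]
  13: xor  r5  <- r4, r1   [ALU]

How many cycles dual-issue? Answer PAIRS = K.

PAIRS = 6

t=0 i0/i1:ld.MEM sub.ALU ; dual
t=1 i2/i3:beq.BR mul.MUL ; dual
t=2 i4/i5:sub.ALU blt.BR ; dual
t=3 i6:mulh.MUL ; RAW r3
t=4 i7/i8:st.MEM and.ALU ; dual
t=5 i9/i10:xor.ALU blt.BR ; dual
t=6 i11:ld.MEM ; no-port MEM/MEM
t=7 i12/i13:ld.MEM xor.ALU ; dual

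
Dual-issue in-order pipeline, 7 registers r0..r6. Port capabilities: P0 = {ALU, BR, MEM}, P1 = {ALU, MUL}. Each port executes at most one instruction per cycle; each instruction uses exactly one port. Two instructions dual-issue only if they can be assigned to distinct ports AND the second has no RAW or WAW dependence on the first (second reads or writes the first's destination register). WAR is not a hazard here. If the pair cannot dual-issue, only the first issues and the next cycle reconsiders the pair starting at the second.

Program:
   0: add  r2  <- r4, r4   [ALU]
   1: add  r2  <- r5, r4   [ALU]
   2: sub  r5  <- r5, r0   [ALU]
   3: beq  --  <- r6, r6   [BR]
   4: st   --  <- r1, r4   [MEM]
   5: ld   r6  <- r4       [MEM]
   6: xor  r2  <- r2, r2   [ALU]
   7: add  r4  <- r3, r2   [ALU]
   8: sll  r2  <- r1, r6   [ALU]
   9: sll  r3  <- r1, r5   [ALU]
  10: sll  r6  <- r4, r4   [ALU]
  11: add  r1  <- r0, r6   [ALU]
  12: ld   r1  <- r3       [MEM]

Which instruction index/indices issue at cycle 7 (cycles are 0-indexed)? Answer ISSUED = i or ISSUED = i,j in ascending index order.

ISSUED = 11

[0] i0  add.ALU  -- WAW r2
[1] i1,i2  add.ALU sub.ALU  -- 2-wide
[2] i3  beq.BR  -- no-port BR/MEM
[3] i4  st.MEM  -- no-port MEM/MEM
[4] i5,i6  ld.MEM xor.ALU  -- 2-wide
[5] i7,i8  add.ALU sll.ALU  -- 2-wide
[6] i9,i10  sll.ALU sll.ALU  -- 2-wide
[7] i11  add.ALU  -- WAW r1
[8] i12  ld.MEM  -- tail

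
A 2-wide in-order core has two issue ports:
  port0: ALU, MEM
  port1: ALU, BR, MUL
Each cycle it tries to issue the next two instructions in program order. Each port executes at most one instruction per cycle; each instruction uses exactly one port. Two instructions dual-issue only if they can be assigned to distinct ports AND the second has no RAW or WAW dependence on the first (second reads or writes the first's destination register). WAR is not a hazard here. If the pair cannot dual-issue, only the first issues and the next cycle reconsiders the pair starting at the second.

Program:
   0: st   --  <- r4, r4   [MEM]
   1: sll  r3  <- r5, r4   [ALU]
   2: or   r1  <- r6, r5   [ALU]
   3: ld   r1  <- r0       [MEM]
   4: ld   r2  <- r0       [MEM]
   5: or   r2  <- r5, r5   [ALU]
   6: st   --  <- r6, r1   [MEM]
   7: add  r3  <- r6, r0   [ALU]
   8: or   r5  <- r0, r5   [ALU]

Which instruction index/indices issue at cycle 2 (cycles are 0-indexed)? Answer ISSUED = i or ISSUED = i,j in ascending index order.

ISSUED = 3

  cy0 -> i0/i1 (st.MEM/sll.ALU) 2-wide
  cy1 -> i2 (or.ALU) WAW r1
  cy2 -> i3 (ld.MEM) no-port MEM/MEM
  cy3 -> i4 (ld.MEM) WAW r2
  cy4 -> i5/i6 (or.ALU/st.MEM) 2-wide
  cy5 -> i7/i8 (add.ALU/or.ALU) 2-wide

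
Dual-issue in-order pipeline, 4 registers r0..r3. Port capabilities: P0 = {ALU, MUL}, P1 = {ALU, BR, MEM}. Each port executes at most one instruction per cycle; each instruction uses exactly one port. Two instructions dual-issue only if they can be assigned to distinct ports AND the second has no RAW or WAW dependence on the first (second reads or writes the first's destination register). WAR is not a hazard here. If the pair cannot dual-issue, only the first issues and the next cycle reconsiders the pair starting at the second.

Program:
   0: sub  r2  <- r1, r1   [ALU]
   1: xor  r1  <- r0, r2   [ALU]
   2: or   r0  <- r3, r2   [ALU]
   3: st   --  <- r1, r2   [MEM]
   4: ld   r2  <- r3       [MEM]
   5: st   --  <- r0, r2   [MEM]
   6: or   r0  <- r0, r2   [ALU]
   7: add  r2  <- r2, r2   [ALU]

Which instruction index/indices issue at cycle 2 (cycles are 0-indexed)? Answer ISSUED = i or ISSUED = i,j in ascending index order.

t=0 i0:sub ; RAW r2
t=1 i1/i2:xor/or ; 2-wide
t=2 i3:st ; no-port MEM/MEM
t=3 i4:ld ; no-port MEM/MEM
t=4 i5/i6:st/or ; 2-wide
t=5 i7:add ; tail

ISSUED = 3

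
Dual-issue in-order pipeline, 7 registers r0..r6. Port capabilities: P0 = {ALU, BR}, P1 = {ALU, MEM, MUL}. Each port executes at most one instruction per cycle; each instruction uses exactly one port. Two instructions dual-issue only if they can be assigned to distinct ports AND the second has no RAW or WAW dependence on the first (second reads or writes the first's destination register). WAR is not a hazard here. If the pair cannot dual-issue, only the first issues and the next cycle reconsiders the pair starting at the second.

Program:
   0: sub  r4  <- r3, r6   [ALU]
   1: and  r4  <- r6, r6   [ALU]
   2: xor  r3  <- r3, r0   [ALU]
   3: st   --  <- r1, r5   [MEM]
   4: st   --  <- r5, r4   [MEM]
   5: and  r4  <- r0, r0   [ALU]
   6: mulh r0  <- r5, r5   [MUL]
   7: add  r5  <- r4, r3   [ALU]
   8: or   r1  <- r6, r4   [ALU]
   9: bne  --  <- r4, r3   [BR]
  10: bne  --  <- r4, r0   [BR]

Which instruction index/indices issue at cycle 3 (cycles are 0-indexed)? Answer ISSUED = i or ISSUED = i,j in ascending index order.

ISSUED = 4,5

t=0 i0:sub.ALU ; WAW r4
t=1 i1&i2:and.ALU xor.ALU ; pair
t=2 i3:st.MEM ; no-port MEM/MEM
t=3 i4&i5:st.MEM and.ALU ; pair
t=4 i6&i7:mulh.MUL add.ALU ; pair
t=5 i8&i9:or.ALU bne.BR ; pair
t=6 i10:bne.BR ; tail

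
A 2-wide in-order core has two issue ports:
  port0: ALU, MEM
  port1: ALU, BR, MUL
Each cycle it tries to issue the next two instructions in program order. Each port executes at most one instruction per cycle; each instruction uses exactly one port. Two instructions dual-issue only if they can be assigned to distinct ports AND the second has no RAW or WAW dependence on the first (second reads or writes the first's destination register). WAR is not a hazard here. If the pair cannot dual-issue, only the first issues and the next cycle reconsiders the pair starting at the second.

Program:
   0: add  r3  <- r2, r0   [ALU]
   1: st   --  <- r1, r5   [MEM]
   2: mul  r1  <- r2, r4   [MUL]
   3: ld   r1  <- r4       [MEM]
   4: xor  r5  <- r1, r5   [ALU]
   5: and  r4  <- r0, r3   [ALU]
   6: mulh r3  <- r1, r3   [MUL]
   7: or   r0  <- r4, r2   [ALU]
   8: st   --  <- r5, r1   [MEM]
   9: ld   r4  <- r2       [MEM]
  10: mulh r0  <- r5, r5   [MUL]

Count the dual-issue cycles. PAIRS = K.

t=0 i0,i1:add.ALU+st.MEM ; 2-wide
t=1 i2:mul.MUL ; WAW r1
t=2 i3:ld.MEM ; RAW r1
t=3 i4,i5:xor.ALU+and.ALU ; 2-wide
t=4 i6,i7:mulh.MUL+or.ALU ; 2-wide
t=5 i8:st.MEM ; no-port MEM/MEM
t=6 i9,i10:ld.MEM+mulh.MUL ; 2-wide

PAIRS = 4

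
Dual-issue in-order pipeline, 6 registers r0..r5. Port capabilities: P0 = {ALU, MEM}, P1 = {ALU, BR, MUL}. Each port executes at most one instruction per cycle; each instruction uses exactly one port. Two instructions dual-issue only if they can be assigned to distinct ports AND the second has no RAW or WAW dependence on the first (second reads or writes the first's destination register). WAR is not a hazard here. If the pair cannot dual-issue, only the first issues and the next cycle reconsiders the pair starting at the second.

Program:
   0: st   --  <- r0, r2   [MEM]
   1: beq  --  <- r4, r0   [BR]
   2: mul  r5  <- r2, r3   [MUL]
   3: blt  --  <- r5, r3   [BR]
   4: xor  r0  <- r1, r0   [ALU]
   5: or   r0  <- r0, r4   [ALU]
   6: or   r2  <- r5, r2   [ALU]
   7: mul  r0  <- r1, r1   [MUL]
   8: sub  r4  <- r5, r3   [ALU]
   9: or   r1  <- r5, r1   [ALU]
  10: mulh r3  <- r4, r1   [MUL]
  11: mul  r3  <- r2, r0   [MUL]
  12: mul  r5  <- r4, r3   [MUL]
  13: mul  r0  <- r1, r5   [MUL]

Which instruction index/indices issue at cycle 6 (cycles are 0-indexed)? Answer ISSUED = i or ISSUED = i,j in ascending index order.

ISSUED = 10

0. st;beq @i0+i1  | 2-wide
1. mul @i2  | no-port MUL/BR
2. blt;xor @i3+i4  | 2-wide
3. or;or @i5+i6  | 2-wide
4. mul;sub @i7+i8  | 2-wide
5. or @i9  | RAW r1
6. mulh @i10  | no-port MUL/MUL
7. mul @i11  | no-port MUL/MUL
8. mul @i12  | no-port MUL/MUL
9. mul @i13  | tail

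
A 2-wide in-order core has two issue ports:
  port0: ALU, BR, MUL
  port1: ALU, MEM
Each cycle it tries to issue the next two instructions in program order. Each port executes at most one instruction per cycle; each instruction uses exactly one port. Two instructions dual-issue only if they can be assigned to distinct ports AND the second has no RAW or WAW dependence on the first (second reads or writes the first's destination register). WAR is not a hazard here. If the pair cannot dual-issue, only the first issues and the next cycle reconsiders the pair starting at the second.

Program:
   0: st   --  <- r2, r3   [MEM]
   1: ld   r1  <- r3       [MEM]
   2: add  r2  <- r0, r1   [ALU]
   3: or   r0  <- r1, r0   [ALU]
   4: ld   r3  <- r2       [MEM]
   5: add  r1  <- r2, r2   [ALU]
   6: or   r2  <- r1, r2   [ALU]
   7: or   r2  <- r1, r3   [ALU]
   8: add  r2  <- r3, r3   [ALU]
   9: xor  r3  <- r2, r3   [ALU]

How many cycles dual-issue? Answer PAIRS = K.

PAIRS = 2

  cy0 -> i0 (st) no-port MEM/MEM
  cy1 -> i1 (ld) RAW r1
  cy2 -> i2&i3 (add or) pair
  cy3 -> i4&i5 (ld add) pair
  cy4 -> i6 (or) WAW r2
  cy5 -> i7 (or) WAW r2
  cy6 -> i8 (add) RAW r2
  cy7 -> i9 (xor) tail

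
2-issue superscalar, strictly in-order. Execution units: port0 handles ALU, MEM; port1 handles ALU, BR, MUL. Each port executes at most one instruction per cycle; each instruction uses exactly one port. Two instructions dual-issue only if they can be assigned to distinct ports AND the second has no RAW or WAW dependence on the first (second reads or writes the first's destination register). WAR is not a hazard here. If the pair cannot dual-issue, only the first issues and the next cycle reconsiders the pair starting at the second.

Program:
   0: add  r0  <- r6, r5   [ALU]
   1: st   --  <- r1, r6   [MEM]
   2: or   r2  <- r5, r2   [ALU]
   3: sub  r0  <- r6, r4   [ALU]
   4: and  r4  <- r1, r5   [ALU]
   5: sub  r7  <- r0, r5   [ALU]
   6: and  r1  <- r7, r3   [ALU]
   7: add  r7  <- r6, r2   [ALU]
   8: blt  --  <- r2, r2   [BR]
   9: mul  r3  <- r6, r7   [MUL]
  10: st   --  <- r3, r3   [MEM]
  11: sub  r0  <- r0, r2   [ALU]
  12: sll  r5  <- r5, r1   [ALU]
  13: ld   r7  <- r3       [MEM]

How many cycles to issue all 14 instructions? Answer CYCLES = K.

CYCLES = 8

[0] i0&i1  add+st  -- dual
[1] i2&i3  or+sub  -- dual
[2] i4&i5  and+sub  -- dual
[3] i6&i7  and+add  -- dual
[4] i8  blt  -- no-port BR/MUL
[5] i9  mul  -- RAW r3
[6] i10&i11  st+sub  -- dual
[7] i12&i13  sll+ld  -- dual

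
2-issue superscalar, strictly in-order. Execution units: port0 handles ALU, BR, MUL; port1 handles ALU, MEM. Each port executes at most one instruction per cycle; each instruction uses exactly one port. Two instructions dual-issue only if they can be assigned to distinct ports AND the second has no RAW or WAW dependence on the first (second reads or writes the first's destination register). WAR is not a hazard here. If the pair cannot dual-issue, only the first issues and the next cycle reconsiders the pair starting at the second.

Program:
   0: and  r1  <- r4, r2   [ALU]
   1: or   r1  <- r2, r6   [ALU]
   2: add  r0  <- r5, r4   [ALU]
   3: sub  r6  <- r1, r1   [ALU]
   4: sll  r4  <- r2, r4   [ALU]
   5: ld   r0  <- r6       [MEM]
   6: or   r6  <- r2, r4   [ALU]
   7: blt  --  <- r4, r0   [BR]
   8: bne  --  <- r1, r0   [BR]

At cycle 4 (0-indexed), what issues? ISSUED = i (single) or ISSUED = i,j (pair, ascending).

c0: i0 and  WAW r1
c1: i1,i2 or+add  2-wide
c2: i3,i4 sub+sll  2-wide
c3: i5,i6 ld+or  2-wide
c4: i7 blt  no-port BR/BR
c5: i8 bne  tail

ISSUED = 7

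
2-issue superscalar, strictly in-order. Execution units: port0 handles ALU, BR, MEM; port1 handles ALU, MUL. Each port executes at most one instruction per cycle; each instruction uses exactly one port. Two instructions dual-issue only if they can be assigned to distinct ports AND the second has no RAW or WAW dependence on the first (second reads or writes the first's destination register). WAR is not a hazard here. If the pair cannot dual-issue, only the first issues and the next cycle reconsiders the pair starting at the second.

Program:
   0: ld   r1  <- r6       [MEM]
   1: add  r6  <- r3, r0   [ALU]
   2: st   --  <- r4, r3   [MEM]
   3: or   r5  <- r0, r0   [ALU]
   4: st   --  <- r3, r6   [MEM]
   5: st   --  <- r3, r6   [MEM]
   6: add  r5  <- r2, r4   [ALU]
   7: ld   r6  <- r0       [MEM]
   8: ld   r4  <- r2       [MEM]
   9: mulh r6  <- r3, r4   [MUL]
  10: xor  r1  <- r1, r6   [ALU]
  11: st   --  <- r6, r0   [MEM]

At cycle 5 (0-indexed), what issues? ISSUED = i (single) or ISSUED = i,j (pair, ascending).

  cy0 -> i0,i1 (ld.MEM add.ALU) dual
  cy1 -> i2,i3 (st.MEM or.ALU) dual
  cy2 -> i4 (st.MEM) no-port MEM/MEM
  cy3 -> i5,i6 (st.MEM add.ALU) dual
  cy4 -> i7 (ld.MEM) no-port MEM/MEM
  cy5 -> i8 (ld.MEM) RAW r4
  cy6 -> i9 (mulh.MUL) RAW r6
  cy7 -> i10,i11 (xor.ALU st.MEM) dual

ISSUED = 8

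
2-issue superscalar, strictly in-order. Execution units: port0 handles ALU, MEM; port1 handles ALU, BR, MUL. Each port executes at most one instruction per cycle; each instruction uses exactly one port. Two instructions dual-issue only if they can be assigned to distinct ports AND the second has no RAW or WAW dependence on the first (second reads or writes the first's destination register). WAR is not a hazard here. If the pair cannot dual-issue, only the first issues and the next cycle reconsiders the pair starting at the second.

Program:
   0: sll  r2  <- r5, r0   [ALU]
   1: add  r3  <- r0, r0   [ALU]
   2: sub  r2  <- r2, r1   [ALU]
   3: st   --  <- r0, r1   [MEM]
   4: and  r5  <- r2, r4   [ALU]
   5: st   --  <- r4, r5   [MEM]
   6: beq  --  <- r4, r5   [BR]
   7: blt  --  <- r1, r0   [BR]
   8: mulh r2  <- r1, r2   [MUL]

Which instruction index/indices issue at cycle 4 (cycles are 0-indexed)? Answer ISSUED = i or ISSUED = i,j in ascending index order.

ISSUED = 7

c0: i0,i1 sll/add  2-wide
c1: i2,i3 sub/st  2-wide
c2: i4 and  RAW r5
c3: i5,i6 st/beq  2-wide
c4: i7 blt  no-port BR/MUL
c5: i8 mulh  tail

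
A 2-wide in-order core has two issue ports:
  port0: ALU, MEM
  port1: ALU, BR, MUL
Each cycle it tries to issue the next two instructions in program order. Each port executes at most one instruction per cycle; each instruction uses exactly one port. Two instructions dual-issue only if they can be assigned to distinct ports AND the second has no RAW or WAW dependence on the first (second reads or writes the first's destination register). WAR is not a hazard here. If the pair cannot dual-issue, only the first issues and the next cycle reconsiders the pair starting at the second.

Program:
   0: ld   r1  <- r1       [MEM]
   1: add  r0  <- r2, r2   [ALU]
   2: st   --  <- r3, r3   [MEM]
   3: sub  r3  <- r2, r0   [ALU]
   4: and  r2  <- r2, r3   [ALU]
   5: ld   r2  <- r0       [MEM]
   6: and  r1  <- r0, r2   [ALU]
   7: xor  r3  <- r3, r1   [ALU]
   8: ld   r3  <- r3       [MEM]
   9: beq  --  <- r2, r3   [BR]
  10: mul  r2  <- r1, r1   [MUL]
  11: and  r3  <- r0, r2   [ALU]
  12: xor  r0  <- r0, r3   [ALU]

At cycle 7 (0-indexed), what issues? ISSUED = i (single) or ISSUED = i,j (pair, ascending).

  cy0 -> i0,i1 (ld.MEM;add.ALU) 2-wide
  cy1 -> i2,i3 (st.MEM;sub.ALU) 2-wide
  cy2 -> i4 (and.ALU) WAW r2
  cy3 -> i5 (ld.MEM) RAW r2
  cy4 -> i6 (and.ALU) RAW r1
  cy5 -> i7 (xor.ALU) RAW+WAW r3
  cy6 -> i8 (ld.MEM) RAW r3
  cy7 -> i9 (beq.BR) no-port BR/MUL
  cy8 -> i10 (mul.MUL) RAW r2
  cy9 -> i11 (and.ALU) RAW r3
  cy10 -> i12 (xor.ALU) tail

ISSUED = 9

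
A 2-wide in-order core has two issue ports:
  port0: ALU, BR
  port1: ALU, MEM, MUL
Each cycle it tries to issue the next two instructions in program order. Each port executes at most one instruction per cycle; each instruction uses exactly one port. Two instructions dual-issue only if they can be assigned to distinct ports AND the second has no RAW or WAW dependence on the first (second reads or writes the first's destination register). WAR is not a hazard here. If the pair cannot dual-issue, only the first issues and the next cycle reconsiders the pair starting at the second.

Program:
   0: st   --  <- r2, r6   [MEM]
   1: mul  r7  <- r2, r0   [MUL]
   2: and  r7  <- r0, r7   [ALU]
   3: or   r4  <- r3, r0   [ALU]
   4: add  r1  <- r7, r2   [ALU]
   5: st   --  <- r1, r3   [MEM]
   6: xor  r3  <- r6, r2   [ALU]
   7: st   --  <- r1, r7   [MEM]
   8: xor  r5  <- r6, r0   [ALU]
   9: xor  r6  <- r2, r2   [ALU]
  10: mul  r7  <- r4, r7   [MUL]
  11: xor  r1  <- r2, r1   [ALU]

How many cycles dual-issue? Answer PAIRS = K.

[0] i0  st.MEM  -- no-port MEM/MUL
[1] i1  mul.MUL  -- RAW+WAW r7
[2] i2&i3  and.ALU/or.ALU  -- 2-wide
[3] i4  add.ALU  -- RAW r1
[4] i5&i6  st.MEM/xor.ALU  -- 2-wide
[5] i7&i8  st.MEM/xor.ALU  -- 2-wide
[6] i9&i10  xor.ALU/mul.MUL  -- 2-wide
[7] i11  xor.ALU  -- tail

PAIRS = 4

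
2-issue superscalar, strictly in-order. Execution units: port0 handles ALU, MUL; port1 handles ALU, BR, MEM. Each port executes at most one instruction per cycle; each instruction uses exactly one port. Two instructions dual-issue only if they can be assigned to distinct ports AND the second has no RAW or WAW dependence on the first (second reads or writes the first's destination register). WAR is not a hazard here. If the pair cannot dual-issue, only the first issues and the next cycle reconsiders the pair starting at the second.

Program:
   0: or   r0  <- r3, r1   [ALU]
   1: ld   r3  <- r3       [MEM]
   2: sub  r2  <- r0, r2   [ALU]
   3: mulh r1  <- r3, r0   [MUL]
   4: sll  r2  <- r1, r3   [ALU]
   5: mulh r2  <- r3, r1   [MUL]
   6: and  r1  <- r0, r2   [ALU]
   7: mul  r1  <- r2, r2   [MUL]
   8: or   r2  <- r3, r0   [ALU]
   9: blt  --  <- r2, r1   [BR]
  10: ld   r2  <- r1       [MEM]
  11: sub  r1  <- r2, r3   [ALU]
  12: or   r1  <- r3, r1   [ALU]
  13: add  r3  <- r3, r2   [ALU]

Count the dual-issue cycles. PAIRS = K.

c0: i0,i1 or.ALU;ld.MEM  dual
c1: i2,i3 sub.ALU;mulh.MUL  dual
c2: i4 sll.ALU  WAW r2
c3: i5 mulh.MUL  RAW r2
c4: i6 and.ALU  WAW r1
c5: i7,i8 mul.MUL;or.ALU  dual
c6: i9 blt.BR  no-port BR/MEM
c7: i10 ld.MEM  RAW r2
c8: i11 sub.ALU  RAW+WAW r1
c9: i12,i13 or.ALU;add.ALU  dual

PAIRS = 4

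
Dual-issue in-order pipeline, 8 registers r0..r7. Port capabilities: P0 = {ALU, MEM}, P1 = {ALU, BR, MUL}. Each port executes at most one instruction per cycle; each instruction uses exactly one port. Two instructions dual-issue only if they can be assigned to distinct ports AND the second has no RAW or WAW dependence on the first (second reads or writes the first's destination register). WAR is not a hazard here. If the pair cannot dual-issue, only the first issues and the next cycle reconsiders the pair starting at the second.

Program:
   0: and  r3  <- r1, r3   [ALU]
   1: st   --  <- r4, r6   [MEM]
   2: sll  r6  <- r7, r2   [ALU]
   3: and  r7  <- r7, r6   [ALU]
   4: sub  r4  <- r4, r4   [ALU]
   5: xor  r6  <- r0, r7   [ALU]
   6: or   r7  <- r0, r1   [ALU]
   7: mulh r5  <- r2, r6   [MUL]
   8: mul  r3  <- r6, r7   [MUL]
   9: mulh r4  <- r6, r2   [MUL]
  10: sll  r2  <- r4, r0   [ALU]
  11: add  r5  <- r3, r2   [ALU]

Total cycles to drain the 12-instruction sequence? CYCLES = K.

CYCLES = 9

#0 head=0: and.ALU+st.MEM i0+i1 2-wide
#1 head=2: sll.ALU i2 RAW r6
#2 head=3: and.ALU+sub.ALU i3+i4 2-wide
#3 head=5: xor.ALU+or.ALU i5+i6 2-wide
#4 head=7: mulh.MUL i7 no-port MUL/MUL
#5 head=8: mul.MUL i8 no-port MUL/MUL
#6 head=9: mulh.MUL i9 RAW r4
#7 head=10: sll.ALU i10 RAW r2
#8 head=11: add.ALU i11 tail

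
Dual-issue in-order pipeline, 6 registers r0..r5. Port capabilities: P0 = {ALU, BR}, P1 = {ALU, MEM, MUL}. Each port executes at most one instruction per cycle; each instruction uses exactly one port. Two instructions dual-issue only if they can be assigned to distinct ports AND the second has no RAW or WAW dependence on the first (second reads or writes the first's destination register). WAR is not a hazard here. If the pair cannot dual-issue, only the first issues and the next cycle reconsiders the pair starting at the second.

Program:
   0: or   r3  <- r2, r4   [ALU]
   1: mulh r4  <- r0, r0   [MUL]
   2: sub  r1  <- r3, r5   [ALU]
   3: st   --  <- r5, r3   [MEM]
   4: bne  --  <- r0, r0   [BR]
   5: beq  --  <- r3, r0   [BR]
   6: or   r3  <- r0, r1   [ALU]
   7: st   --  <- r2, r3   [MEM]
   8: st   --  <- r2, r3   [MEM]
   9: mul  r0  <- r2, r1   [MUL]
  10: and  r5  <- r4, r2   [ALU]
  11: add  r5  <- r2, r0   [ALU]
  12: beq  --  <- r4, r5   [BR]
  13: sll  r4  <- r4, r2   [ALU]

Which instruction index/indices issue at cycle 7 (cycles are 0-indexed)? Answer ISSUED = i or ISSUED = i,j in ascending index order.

#0 head=0: or.ALU/mulh.MUL i0/i1 2-wide
#1 head=2: sub.ALU/st.MEM i2/i3 2-wide
#2 head=4: bne.BR i4 no-port BR/BR
#3 head=5: beq.BR/or.ALU i5/i6 2-wide
#4 head=7: st.MEM i7 no-port MEM/MEM
#5 head=8: st.MEM i8 no-port MEM/MUL
#6 head=9: mul.MUL/and.ALU i9/i10 2-wide
#7 head=11: add.ALU i11 RAW r5
#8 head=12: beq.BR/sll.ALU i12/i13 2-wide

ISSUED = 11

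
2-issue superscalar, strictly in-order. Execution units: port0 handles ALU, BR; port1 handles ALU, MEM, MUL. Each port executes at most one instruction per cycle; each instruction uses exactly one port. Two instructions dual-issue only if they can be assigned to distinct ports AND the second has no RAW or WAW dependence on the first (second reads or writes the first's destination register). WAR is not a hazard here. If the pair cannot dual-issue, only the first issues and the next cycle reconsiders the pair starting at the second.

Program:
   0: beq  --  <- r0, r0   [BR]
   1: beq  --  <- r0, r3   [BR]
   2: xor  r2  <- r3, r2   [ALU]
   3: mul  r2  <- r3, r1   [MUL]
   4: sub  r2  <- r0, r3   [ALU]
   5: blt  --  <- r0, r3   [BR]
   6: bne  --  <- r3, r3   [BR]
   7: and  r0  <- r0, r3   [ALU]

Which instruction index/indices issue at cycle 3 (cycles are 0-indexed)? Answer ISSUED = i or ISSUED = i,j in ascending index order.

[0] i0  beq.BR  -- no-port BR/BR
[1] i1/i2  beq.BR xor.ALU  -- 2-wide
[2] i3  mul.MUL  -- WAW r2
[3] i4/i5  sub.ALU blt.BR  -- 2-wide
[4] i6/i7  bne.BR and.ALU  -- 2-wide

ISSUED = 4,5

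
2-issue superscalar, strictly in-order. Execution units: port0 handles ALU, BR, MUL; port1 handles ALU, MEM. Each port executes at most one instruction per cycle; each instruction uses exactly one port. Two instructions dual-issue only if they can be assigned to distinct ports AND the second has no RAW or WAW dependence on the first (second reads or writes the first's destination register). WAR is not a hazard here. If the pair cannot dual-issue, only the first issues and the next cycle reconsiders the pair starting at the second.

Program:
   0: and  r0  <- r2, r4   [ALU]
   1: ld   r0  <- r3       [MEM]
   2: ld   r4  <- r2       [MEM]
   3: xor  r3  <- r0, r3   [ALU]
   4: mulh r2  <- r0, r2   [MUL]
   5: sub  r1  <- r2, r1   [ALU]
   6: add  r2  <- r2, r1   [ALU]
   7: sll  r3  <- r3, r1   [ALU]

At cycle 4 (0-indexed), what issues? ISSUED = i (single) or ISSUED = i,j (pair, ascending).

ISSUED = 5

#0 head=0: and.ALU i0 WAW r0
#1 head=1: ld.MEM i1 no-port MEM/MEM
#2 head=2: ld.MEM xor.ALU i2&i3 dual
#3 head=4: mulh.MUL i4 RAW r2
#4 head=5: sub.ALU i5 RAW r1
#5 head=6: add.ALU sll.ALU i6&i7 dual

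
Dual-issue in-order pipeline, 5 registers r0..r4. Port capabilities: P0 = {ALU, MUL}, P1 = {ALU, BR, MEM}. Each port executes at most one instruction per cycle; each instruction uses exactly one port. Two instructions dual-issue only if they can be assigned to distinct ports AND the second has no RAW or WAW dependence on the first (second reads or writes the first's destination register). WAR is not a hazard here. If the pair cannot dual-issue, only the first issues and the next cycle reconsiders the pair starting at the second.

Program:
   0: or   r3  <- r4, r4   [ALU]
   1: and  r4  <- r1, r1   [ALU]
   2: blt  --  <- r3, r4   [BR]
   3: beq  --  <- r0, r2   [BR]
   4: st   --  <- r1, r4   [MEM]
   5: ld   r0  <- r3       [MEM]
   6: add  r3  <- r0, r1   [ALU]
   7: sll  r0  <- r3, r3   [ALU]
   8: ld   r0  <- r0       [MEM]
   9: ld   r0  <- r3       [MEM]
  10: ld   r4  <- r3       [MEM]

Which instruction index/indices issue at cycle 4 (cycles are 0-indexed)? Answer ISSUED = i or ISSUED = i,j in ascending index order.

#0 head=0: or.ALU;and.ALU i0/i1 dual
#1 head=2: blt.BR i2 no-port BR/BR
#2 head=3: beq.BR i3 no-port BR/MEM
#3 head=4: st.MEM i4 no-port MEM/MEM
#4 head=5: ld.MEM i5 RAW r0
#5 head=6: add.ALU i6 RAW r3
#6 head=7: sll.ALU i7 RAW+WAW r0
#7 head=8: ld.MEM i8 no-port MEM/MEM
#8 head=9: ld.MEM i9 no-port MEM/MEM
#9 head=10: ld.MEM i10 tail

ISSUED = 5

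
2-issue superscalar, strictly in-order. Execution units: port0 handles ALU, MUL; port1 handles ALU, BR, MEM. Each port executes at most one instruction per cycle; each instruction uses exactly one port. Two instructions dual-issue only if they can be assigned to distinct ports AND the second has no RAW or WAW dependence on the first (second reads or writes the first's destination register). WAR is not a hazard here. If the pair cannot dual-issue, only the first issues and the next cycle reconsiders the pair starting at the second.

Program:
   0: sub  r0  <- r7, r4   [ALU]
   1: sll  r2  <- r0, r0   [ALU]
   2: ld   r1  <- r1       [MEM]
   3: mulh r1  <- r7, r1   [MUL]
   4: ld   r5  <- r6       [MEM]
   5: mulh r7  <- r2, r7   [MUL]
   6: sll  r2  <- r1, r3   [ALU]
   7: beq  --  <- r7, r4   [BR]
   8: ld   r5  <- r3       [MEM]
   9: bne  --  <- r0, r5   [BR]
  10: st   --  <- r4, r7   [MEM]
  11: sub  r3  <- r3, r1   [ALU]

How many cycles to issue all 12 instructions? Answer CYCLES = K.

CYCLES = 8

#0 head=0: sub i0 RAW r0
#1 head=1: sll ld i1+i2 pair
#2 head=3: mulh ld i3+i4 pair
#3 head=5: mulh sll i5+i6 pair
#4 head=7: beq i7 no-port BR/MEM
#5 head=8: ld i8 no-port MEM/BR
#6 head=9: bne i9 no-port BR/MEM
#7 head=10: st sub i10+i11 pair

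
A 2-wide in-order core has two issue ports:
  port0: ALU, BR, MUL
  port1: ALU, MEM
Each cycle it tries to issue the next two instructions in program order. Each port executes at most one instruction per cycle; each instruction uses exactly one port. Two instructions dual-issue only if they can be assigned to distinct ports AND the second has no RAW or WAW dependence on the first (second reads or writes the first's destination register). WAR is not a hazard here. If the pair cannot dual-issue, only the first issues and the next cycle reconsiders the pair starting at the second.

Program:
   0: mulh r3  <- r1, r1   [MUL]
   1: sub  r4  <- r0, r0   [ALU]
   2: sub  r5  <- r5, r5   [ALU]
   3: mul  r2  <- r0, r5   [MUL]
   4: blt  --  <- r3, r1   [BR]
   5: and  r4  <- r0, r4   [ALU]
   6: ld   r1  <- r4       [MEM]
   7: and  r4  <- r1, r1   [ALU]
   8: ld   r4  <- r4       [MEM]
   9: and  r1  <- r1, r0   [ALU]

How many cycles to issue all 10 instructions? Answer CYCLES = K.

c0: i0&i1 mulh+sub  pair
c1: i2 sub  RAW r5
c2: i3 mul  no-port MUL/BR
c3: i4&i5 blt+and  pair
c4: i6 ld  RAW r1
c5: i7 and  RAW+WAW r4
c6: i8&i9 ld+and  pair

CYCLES = 7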